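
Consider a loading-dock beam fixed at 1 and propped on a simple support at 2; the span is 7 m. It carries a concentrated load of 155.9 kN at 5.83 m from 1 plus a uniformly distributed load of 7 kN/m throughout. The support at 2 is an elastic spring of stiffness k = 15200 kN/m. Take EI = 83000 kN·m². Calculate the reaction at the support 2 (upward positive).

Choose R_2 as the redundant. The primary structure is the cantilever fixed at 1.
Deflection at 2 on the released cantilever, summing each load's contribution:
  point load 155.9 at a = 5.83: Pa²(3L − a)/(6EI) = 13397/EI
  UDL 7: wL⁴/(8EI) = 2101/EI
  δ_0 = 15498/EI
Flexibility coefficient — unit upward force at 2: δ_{22} = L³/(3EI) = 114.3/EI.
With EI = 83000 kN·m²: δ_0 = 0.18673 m and δ_{22} = 0.001378 m/kN.
Compatibility — the spring shortens by R_2/k under the reaction it provides: δ_0 − R_2·δ_{22} = R_2/k. With 1/k = 0.000066 m/kN, R_2 = δ_0 / (δ_{22} + 1/k) = 0.18673 / (0.001378 + 0.000066) = 129.4 kN.

R_2 = 129.4 kN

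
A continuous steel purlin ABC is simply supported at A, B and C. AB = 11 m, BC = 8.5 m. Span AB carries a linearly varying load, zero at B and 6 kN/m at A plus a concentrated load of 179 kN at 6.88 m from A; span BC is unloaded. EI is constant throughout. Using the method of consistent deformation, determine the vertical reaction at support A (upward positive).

Take M_B as the redundant. Released structure: two simple spans AB and BC with a hinge at B.
Discontinuity in slope at B on the released structure — sum the simple-span end rotations:
  span AB: triangular load, peak 6: 7w₀L³/(360EI) = 155.3/EI
  span AB: point load 179 at a = 6.88: Pab(L + a)/(6LEI) = 1375/EI
  relative rotation θ_0 = (1530 + 0)/EI = 1530/EI
A unit hogging moment at B produces rotation L₁/(3EI) + L₂/(3EI) = 6.5/EI.
Slope continuity at B: θ_0 = M_B·6.5/EI, so M_B = 1530/6.5 = 235.4 kN·m (hogging).
Span AB, ΣM about A with M_B applied at B: R_B^{AB}·11 = 1353 + 235.4, so R_B^{AB} = 144.4 kN and R_A = 212 − 144.4 = 67.65 kN.

R_A = 67.65 kN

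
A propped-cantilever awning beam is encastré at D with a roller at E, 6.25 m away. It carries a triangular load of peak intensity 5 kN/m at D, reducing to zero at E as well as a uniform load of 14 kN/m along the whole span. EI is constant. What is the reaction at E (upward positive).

Remove the prop at E; the released (primary) structure is a cantilever built in at D.
Deflection at E on the released cantilever, summing each load's contribution:
  triangular load, peak 5 at the fixed end: w₀L⁴/(30EI) = 254.3/EI
  UDL 14: wL⁴/(8EI) = 2670/EI
  δ_0 = 2925/EI
Tip deflection under a unit load at E: L³/(3EI) = 81.38/EI.
Compatibility at E: δ_0 − R_E·δ_{EE} = 0, so R_E = 2925/81.38 = 35.94 kN.

R_E = 35.94 kN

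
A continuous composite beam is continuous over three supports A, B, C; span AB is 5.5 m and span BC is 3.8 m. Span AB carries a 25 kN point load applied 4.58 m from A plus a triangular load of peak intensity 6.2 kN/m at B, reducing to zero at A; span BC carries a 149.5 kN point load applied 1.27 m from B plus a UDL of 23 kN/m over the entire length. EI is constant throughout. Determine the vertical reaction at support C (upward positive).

Release continuity at B by inserting a hinge; the redundant is the internal moment M_B. The primary structure is two simply-supported spans AB and BC.
End slopes at the hinge B, treating each span as simply supported:
  span AB: point load 25 at a = 4.58: Pab(L + a)/(6LEI) = 32.18/EI
  span AB: triangular load, peak 6.2: w₀L³/(45EI) = 22.92/EI
  span BC: point load 149.5 at a = 1.27: Pab(L + b)/(6LEI) = 133.4/EI
  span BC: UDL 23: wL³/(24EI) = 52.59/EI
  relative rotation θ_0 = (55.1 + 185.9)/EI = 241/EI
A unit hogging moment at B produces rotation L₁/(3EI) + L₂/(3EI) = 3.1/EI.
Slope continuity at B: θ_0 = M_B·3.1/EI, so M_B = 241/3.1 = 77.76 kN·m (hogging).
Span BC, ΣM about C: R_B^{BC}·3.8 = 544.3 + 77.76, so R_B^{BC} = 163.7 kN and R_C = 236.9 − 163.7 = 73.2 kN.

R_C = 73.2 kN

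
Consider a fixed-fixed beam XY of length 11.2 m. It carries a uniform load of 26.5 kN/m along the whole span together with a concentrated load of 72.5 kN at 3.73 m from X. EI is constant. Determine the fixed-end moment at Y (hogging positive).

Take the two fixed-end moments M_X, M_Y as redundants; the released structure is the simple span XY.
Simple-span end rotations at X and Y under the given loads:
  at X: UDL 26.5: wL³/(24EI) = 1551/EI
  at Y: UDL 26.5: wL³/(24EI) = 1551/EI
  at X: point load 72.5 at a = 3.73: Pab(L + b)/(6LEI) = 561.2/EI
  at Y: point load 72.5 at a = 3.73: Pab(L + a)/(6LEI) = 448.8/EI
  θ_X0 = 2113/EI,  θ_Y0 = 2000/EI
Flexibility coefficients: a unit moment at one end gives L/(3EI) there and L/(6EI) at the far end, so f₁₁ = f₂₂ = 3.733/EI and f₁₂ = f₂₁ = 1.867/EI.
Compatibility — zero rotation at each built-in end:
  3.733 M_X + 1.867 M_Y = 2113
  1.867 M_X + 3.733 M_Y = 2000
Solving the pair gives M_X = 397.3 kN·m and M_Y = 337.1 kN·m (hogging).

M_Y = 337.1 kN·m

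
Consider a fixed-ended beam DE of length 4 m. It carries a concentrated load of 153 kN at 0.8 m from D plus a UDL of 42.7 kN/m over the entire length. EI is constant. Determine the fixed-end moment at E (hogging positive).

Take the two fixed-end moments M_D, M_E as redundants; the released structure is the simple span DE.
On the primary (simply-supported) span, the end slopes from the loading are:
  at D: point load 153 at a = 0.8: Pab(L + b)/(6LEI) = 117.5/EI
  at E: point load 153 at a = 0.8: Pab(L + a)/(6LEI) = 78.34/EI
  at D: UDL 42.7: wL³/(24EI) = 113.9/EI
  at E: UDL 42.7: wL³/(24EI) = 113.9/EI
  θ_D0 = 231.4/EI,  θ_E0 = 192.2/EI
Flexibility coefficients: a unit moment at one end gives L/(3EI) there and L/(6EI) at the far end, so f₁₁ = f₂₂ = 1.333/EI and f₁₂ = f₂₁ = 0.6667/EI.
Compatibility — zero rotation at each built-in end:
  1.333 M_D + 0.6667 M_E = 231.4
  0.6667 M_D + 1.333 M_E = 192.2
Solving the pair gives M_D = 135.3 kN·m and M_E = 76.52 kN·m (hogging).

M_E = 76.52 kN·m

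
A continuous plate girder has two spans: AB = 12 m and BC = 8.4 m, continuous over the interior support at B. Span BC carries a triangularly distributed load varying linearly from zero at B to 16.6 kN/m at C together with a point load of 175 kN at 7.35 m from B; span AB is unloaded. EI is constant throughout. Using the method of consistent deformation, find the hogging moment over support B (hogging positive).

M_B = 65.37 kN·m

Insert a hinge at B; M_B is the redundant, and each span becomes simply supported.
End slopes at the hinge B, treating each span as simply supported:
  span BC: triangular load, peak 16.6: 7w₀L³/(360EI) = 191.3/EI
  span BC: point load 175 at a = 7.35: Pab(L + b)/(6LEI) = 253.2/EI
  relative rotation θ_0 = (0 + 444.5)/EI = 444.5/EI
A unit hogging moment at B produces rotation L₁/(3EI) + L₂/(3EI) = 6.8/EI.
Compatibility: M_B·(L₁+L₂)/(3EI) = θ_0, giving M_B = 65.37 kN·m (hogging).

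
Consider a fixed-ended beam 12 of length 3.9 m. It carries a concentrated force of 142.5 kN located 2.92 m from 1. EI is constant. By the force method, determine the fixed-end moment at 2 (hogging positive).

Release both end moments; the primary structure is a simply-supported span 12 with redundants M_1 and M_2.
On the primary (simply-supported) span, the end slopes from the loading are:
  at 1: point load 142.5 at a = 2.92: Pab(L + b)/(6LEI) = 85.04/EI
  at 2: point load 142.5 at a = 2.92: Pab(L + a)/(6LEI) = 118.8/EI
  θ_10 = 85.04/EI,  θ_20 = 118.8/EI
Flexibility coefficients: a unit moment at one end gives L/(3EI) there and L/(6EI) at the far end, so f₁₁ = f₂₂ = 1.3/EI and f₁₂ = f₂₁ = 0.65/EI.
Compatibility — zero rotation at each built-in end:
  1.3 M_1 + 0.65 M_2 = 85.04
  0.65 M_1 + 1.3 M_2 = 118.8
Solving the pair gives M_1 = 26.27 kN·m and M_2 = 78.28 kN·m (hogging).

M_2 = 78.28 kN·m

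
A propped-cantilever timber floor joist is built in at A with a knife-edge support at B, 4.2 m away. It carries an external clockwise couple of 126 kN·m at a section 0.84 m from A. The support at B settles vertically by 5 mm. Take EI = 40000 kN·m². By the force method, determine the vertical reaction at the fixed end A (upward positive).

Release the roller at B. Primary structure: cantilever fixed at A.
Free-end deflection of the primary structure under the applied loading (downward +):
  clockwise couple 126 at a = 0.84: M₀a(2L − a)/(2EI) = 400.1/EI
Flexibility coefficient — unit upward force at B: δ_{BB} = L³/(3EI) = 24.7/EI.
With EI = 40000 kN·m²: δ_0 = 0.010002 m and δ_{BB} = 0.000617 m/kN.
Compatibility — the beam at B must follow the support down by 0.005 m: δ_0 − R_B·δ_{BB} = 0.005, so R_B = (0.010002 − 0.005)/0.000617 = 8.102 kN.
Vertical equilibrium: R_A = ΣP − R_B = 0 − 8.102 = -8.102 kN.

R_A = -8.102 kN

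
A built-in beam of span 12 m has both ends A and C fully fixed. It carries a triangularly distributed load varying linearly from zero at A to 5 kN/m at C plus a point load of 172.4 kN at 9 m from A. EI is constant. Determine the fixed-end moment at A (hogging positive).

M_A = 121 kN·m

Release both end moments; the primary structure is a simply-supported span AC with redundants M_A and M_C.
On the primary (simply-supported) span, the end slopes from the loading are:
  at A: triangular load, peak 5: 7w₀L³/(360EI) = 168/EI
  at C: triangular load, peak 5: w₀L³/(45EI) = 192/EI
  at A: point load 172.4 at a = 9: Pab(L + b)/(6LEI) = 969.8/EI
  at C: point load 172.4 at a = 9: Pab(L + a)/(6LEI) = 1358/EI
  θ_A0 = 1138/EI,  θ_C0 = 1550/EI
Flexibility coefficients: a unit moment at one end gives L/(3EI) there and L/(6EI) at the far end, so f₁₁ = f₂₂ = 4/EI and f₁₂ = f₂₁ = 2/EI.
Compatibility — zero rotation at each built-in end:
  4 M_A + 2 M_C = 1138
  2 M_A + 4 M_C = 1550
Solving the pair gives M_A = 121 kN·m and M_C = 326.9 kN·m (hogging).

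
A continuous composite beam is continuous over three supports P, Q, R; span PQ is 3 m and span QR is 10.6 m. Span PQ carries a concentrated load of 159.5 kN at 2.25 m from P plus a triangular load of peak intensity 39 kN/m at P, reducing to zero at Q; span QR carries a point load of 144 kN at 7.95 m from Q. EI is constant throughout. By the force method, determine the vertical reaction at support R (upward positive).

R_R = 92.79 kN

Take M_Q as the redundant. Released structure: two simple spans PQ and QR with a hinge at Q.
Discontinuity in slope at Q on the released structure — sum the simple-span end rotations:
  span PQ: point load 159.5 at a = 2.25: Pab(L + a)/(6LEI) = 78.5/EI
  span PQ: triangular load, peak 39: 7w₀L³/(360EI) = 20.48/EI
  span QR: point load 144 at a = 7.95: Pab(L + b)/(6LEI) = 632/EI
  relative rotation θ_0 = (98.98 + 632)/EI = 731/EI
A unit hogging moment at Q produces rotation L₁/(3EI) + L₂/(3EI) = 4.533/EI.
Compatibility: M_Q·(L₁+L₂)/(3EI) = θ_0, giving M_Q = 161.3 kN·m (hogging).
Span QR, ΣM about R: R_Q^{QR}·10.6 = 381.6 + 161.3, so R_Q^{QR} = 51.21 kN and R_R = 144 − 51.21 = 92.79 kN.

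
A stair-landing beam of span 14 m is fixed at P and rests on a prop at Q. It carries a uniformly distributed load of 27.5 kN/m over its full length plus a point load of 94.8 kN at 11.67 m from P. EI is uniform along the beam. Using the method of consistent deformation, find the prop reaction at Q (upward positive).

R_Q = 215.7 kN

Remove the prop at Q; the released (primary) structure is a cantilever built in at P.
Free-end deflection of the primary structure under the applied loading (downward +):
  UDL 27.5: wL⁴/(8EI) = 132055/EI
  point load 94.8 at a = 11.67: Pa²(3L − a)/(6EI) = 65264/EI
  δ_0 = 197319/EI
Flexibility coefficient — unit upward force at Q: δ_{QQ} = L³/(3EI) = 914.7/EI.
Compatibility at Q: δ_0 − R_Q·δ_{QQ} = 0, so R_Q = 197319/914.7 = 215.7 kN.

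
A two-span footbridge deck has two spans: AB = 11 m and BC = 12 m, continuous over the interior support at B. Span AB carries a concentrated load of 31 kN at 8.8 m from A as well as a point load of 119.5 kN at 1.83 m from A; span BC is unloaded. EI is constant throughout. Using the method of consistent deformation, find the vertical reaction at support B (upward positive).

R_B = 57.63 kN

Insert a hinge at B; M_B is the redundant, and each span becomes simply supported.
Discontinuity in slope at B on the released structure — sum the simple-span end rotations:
  span AB: point load 31 at a = 8.8: Pab(L + a)/(6LEI) = 180/EI
  span AB: point load 119.5 at a = 1.83: Pab(L + a)/(6LEI) = 389.8/EI
  relative rotation θ_0 = (569.9 + 0)/EI = 569.9/EI
A unit hogging moment at B produces rotation L₁/(3EI) + L₂/(3EI) = 7.667/EI.
Slope continuity at B: θ_0 = M_B·7.667/EI, so M_B = 569.9/7.667 = 74.33 kN·m (hogging).
Span AB, ΣM about A with M_B applied at B: R_B^{AB}·11 = 491.5 + 74.33, so R_B^{AB} = 51.44 kN and R_A = 150.5 − 51.44 = 99.06 kN.
Span BC, ΣM about C: R_B^{BC}·12 = 0 + 74.33, so R_B^{BC} = 6.194 kN and R_C = 0 − 6.194 = -6.194 kN.
R_B = 51.44 + 6.194 = 57.63 kN.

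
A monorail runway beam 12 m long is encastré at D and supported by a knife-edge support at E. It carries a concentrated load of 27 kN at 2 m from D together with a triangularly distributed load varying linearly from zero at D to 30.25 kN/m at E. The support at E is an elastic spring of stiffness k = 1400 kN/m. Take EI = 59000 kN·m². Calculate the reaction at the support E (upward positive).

Choose R_E as the redundant. The primary structure is the cantilever fixed at D.
Downward deflection at the released point E due to the loads:
  point load 27 at a = 2: Pa²(3L − a)/(6EI) = 612/EI
  triangular load, peak 30.25 at the free end: 11w₀L⁴/(120EI) = 57499/EI
  δ_0 = 58111/EI
Flexibility coefficient — unit upward force at E: δ_{EE} = L³/(3EI) = 576/EI.
With EI = 59000 kN·m²: δ_0 = 0.98494 m and δ_{EE} = 0.009763 m/kN.
Compatibility — the spring shortens by R_E/k under the reaction it provides: δ_0 − R_E·δ_{EE} = R_E/k. With 1/k = 0.000714 m/kN, R_E = δ_0 / (δ_{EE} + 1/k) = 0.98494 / (0.009763 + 0.000714) = 94.01 kN.

R_E = 94.01 kN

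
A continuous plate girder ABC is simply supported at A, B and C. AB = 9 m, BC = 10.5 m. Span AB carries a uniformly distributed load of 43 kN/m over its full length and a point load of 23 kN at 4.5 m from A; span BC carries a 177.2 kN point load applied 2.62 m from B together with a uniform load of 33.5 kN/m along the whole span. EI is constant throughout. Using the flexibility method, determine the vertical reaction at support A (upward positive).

R_A = 134.8 kN

Insert a hinge at B; M_B is the redundant, and each span becomes simply supported.
End slopes at the hinge B, treating each span as simply supported:
  span AB: UDL 43: wL³/(24EI) = 1306/EI
  span AB: point load 23 at a = 4.5: Pab(L + a)/(6LEI) = 116.4/EI
  span BC: point load 177.2 at a = 2.62: Pab(L + b)/(6LEI) = 1067/EI
  span BC: UDL 33.5: wL³/(24EI) = 1616/EI
  relative rotation θ_0 = (1423 + 2683)/EI = 4106/EI
A unit hogging moment at B produces rotation L₁/(3EI) + L₂/(3EI) = 6.5/EI.
Slope continuity at B: θ_0 = M_B·6.5/EI, so M_B = 4106/6.5 = 631.7 kN·m (hogging).
Span AB, ΣM about A with M_B applied at B: R_B^{AB}·9 = 1845 + 631.7, so R_B^{AB} = 275.2 kN and R_A = 410 − 275.2 = 134.8 kN.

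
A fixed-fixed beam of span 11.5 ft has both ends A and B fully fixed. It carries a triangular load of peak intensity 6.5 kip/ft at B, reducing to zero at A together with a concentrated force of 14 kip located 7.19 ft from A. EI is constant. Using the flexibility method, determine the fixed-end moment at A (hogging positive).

M_A = 42.79 kip·ft

Take the two fixed-end moments M_A, M_B as redundants; the released structure is the simple span AB.
End rotations of the released simple span under the applied load (×1/EI):
  at A: triangular load, peak 6.5: 7w₀L³/(360EI) = 192.2/EI
  at B: triangular load, peak 6.5: w₀L³/(45EI) = 219.7/EI
  at A: point load 14 at a = 7.19: Pab(L + b)/(6LEI) = 99.41/EI
  at B: point load 14 at a = 7.19: Pab(L + a)/(6LEI) = 117.5/EI
  θ_A0 = 291.6/EI,  θ_B0 = 337.2/EI
Flexibility coefficients: a unit moment at one end gives L/(3EI) there and L/(6EI) at the far end, so f₁₁ = f₂₂ = 3.833/EI and f₁₂ = f₂₁ = 1.917/EI.
Compatibility — zero rotation at each built-in end:
  3.833 M_A + 1.917 M_B = 291.6
  1.917 M_A + 3.833 M_B = 337.2
Solving the pair gives M_A = 42.79 kip·ft and M_B = 66.57 kip·ft (hogging).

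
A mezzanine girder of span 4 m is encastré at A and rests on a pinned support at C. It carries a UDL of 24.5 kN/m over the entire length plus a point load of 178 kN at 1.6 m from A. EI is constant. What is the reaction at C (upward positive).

Choose R_C as the redundant. The primary structure is the cantilever fixed at A.
Downward deflection at the released point C due to the loads:
  UDL 24.5: wL⁴/(8EI) = 784/EI
  point load 178 at a = 1.6: Pa²(3L − a)/(6EI) = 789.8/EI
  δ_0 = 1574/EI
Tip deflection under a unit load at C: L³/(3EI) = 21.33/EI.
The prop prevents deflection at C: R_C = δ_0/δ_{CC} = 1574/21.33 = 73.77 kN.

R_C = 73.77 kN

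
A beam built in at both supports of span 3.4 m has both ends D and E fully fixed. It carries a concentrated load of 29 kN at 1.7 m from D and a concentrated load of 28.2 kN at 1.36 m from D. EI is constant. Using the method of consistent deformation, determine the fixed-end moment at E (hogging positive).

Release both end moments; the primary structure is a simply-supported span DE with redundants M_D and M_E.
End rotations of the released simple span under the applied load (×1/EI):
  at D: point load 29 at a = 1.7: Pab(L + b)/(6LEI) = 20.95/EI
  at E: point load 29 at a = 1.7: Pab(L + a)/(6LEI) = 20.95/EI
  at D: point load 28.2 at a = 1.36: Pab(L + b)/(6LEI) = 20.86/EI
  at E: point load 28.2 at a = 1.36: Pab(L + a)/(6LEI) = 18.26/EI
  θ_D0 = 41.82/EI,  θ_E0 = 39.21/EI
Flexibility coefficients: a unit moment at one end gives L/(3EI) there and L/(6EI) at the far end, so f₁₁ = f₂₂ = 1.133/EI and f₁₂ = f₂₁ = 0.5667/EI.
Compatibility — zero rotation at each built-in end:
  1.133 M_D + 0.5667 M_E = 41.82
  0.5667 M_D + 1.133 M_E = 39.21
Solving the pair gives M_D = 26.13 kN·m and M_E = 21.53 kN·m (hogging).

M_E = 21.53 kN·m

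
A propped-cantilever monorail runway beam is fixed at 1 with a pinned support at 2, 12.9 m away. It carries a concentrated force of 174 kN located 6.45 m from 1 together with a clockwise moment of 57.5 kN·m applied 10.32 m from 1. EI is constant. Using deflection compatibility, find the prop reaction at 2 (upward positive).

R_2 = 60.79 kN

Take the reaction at 2 as the redundant and release it; the primary structure is a cantilever fixed at 1.
Free-end deflection of the primary structure under the applied loading (downward +):
  point load 174 at a = 6.45: Pa²(3L − a)/(6EI) = 38909/EI
  clockwise couple 57.5 at a = 10.32: M₀a(2L − a)/(2EI) = 4593/EI
  δ_0 = 43502/EI
Tip deflection under a unit load at 2: L³/(3EI) = 715.6/EI.
The prop prevents deflection at 2: R_2 = δ_0/δ_{22} = 43502/715.6 = 60.79 kN.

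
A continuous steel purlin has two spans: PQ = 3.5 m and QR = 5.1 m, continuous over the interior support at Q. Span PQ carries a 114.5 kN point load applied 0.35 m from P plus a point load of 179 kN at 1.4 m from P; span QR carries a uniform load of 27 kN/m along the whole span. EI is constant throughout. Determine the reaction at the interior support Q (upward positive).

Insert a hinge at Q; M_Q is the redundant, and each span becomes simply supported.
Discontinuity in slope at Q on the released structure — sum the simple-span end rotations:
  span PQ: point load 114.5 at a = 0.35: Pab(L + a)/(6LEI) = 23.14/EI
  span PQ: point load 179 at a = 1.4: Pab(L + a)/(6LEI) = 122.8/EI
  span QR: UDL 27: wL³/(24EI) = 149.2/EI
  relative rotation θ_0 = (145.9 + 149.2)/EI = 295.2/EI
A unit hogging moment at Q produces rotation L₁/(3EI) + L₂/(3EI) = 2.867/EI.
Slope continuity at Q: θ_0 = M_Q·2.867/EI, so M_Q = 295.2/2.867 = 103 kN·m (hogging).
Span PQ, ΣM about P with M_Q applied at Q: R_Q^{PQ}·3.5 = 290.7 + 103, so R_Q^{PQ} = 112.5 kN and R_P = 293.5 − 112.5 = 181 kN.
Span QR, ΣM about R: R_Q^{QR}·5.1 = 351.1 + 103, so R_Q^{QR} = 89.04 kN and R_R = 137.7 − 89.04 = 48.66 kN.
R_Q = 112.5 + 89.04 = 201.5 kN.

R_Q = 201.5 kN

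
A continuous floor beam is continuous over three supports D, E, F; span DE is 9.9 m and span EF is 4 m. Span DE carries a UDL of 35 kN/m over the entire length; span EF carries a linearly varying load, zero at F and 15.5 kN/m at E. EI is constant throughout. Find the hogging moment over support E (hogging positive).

Take M_E as the redundant. Released structure: two simple spans DE and EF with a hinge at E.
End slopes at the hinge E, treating each span as simply supported:
  span DE: UDL 35: wL³/(24EI) = 1415/EI
  span EF: triangular load, peak 15.5: w₀L³/(45EI) = 22.04/EI
  relative rotation θ_0 = (1415 + 22.04)/EI = 1437/EI
A unit hogging moment at E produces rotation L₁/(3EI) + L₂/(3EI) = 4.633/EI.
Compatibility: M_E·(L₁+L₂)/(3EI) = θ_0, giving M_E = 310.2 kN·m (hogging).

M_E = 310.2 kN·m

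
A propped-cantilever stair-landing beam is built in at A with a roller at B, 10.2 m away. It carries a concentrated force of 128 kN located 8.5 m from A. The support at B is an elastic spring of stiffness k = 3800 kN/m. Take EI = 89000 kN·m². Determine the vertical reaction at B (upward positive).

R_B = 90.32 kN

Release the roller at B. Primary structure: cantilever fixed at A.
Free-end deflection of the primary structure under the applied loading (downward +):
  point load 128 at a = 8.5: Pa²(3L − a)/(6EI) = 34063/EI
Flexibility coefficient — unit upward force at B: δ_{BB} = L³/(3EI) = 353.7/EI.
With EI = 89000 kN·m²: δ_0 = 0.38274 m and δ_{BB} = 0.003975 m/kN.
Compatibility — the spring shortens by R_B/k under the reaction it provides: δ_0 − R_B·δ_{BB} = R_B/k. With 1/k = 0.000263 m/kN, R_B = δ_0 / (δ_{BB} + 1/k) = 0.38274 / (0.003975 + 0.000263) = 90.32 kN.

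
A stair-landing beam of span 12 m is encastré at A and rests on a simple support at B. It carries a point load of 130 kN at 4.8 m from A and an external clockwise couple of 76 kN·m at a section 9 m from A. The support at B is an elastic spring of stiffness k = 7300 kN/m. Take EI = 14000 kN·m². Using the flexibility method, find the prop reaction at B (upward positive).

Release the roller at B. Primary structure: cantilever fixed at A.
Downward deflection at the released point B due to the loads:
  point load 130 at a = 4.8: Pa²(3L − a)/(6EI) = 15575/EI
  clockwise couple 76 at a = 9: M₀a(2L − a)/(2EI) = 5130/EI
  δ_0 = 20705/EI
Tip deflection under a unit load at B: L³/(3EI) = 576/EI.
With EI = 14000 kN·m²: δ_0 = 1.4789 m and δ_{BB} = 0.041143 m/kN.
Compatibility — the spring shortens by R_B/k under the reaction it provides: δ_0 − R_B·δ_{BB} = R_B/k. With 1/k = 0.000137 m/kN, R_B = δ_0 / (δ_{BB} + 1/k) = 1.4789 / (0.041143 + 0.000137) = 35.83 kN.

R_B = 35.83 kN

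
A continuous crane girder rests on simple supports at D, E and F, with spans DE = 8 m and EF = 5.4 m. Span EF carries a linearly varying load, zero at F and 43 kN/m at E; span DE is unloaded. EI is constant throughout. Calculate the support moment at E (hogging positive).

M_E = 33.69 kN·m

Take M_E as the redundant. Released structure: two simple spans DE and EF with a hinge at E.
Discontinuity in slope at E on the released structure — sum the simple-span end rotations:
  span EF: triangular load, peak 43: w₀L³/(45EI) = 150.5/EI
  relative rotation θ_0 = (0 + 150.5)/EI = 150.5/EI
A unit hogging moment at E produces rotation L₁/(3EI) + L₂/(3EI) = 4.467/EI.
Slope continuity at E: θ_0 = M_E·4.467/EI, so M_E = 150.5/4.467 = 33.69 kN·m (hogging).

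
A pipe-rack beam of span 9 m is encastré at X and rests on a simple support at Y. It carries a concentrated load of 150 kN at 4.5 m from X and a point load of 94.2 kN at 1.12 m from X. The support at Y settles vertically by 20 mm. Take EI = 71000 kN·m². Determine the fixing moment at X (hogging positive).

Release the roller at Y. Primary structure: cantilever fixed at X.
Primary-structure tip deflection at Y by superposition:
  point load 150 at a = 4.5: Pa²(3L − a)/(6EI) = 11391/EI
  point load 94.2 at a = 1.12: Pa²(3L − a)/(6EI) = 509.7/EI
  δ_0 = 11900/EI
Tip deflection under a unit load at Y: L³/(3EI) = 243/EI.
With EI = 71000 kN·m²: δ_0 = 0.16761 m and δ_{YY} = 0.003423 m/kN.
Compatibility — the beam at Y must follow the support down by 0.02 m: δ_0 − R_Y·δ_{YY} = 0.02, so R_Y = (0.16761 − 0.02)/0.003423 = 43.13 kN.
Moment equilibrium about X: M_X = Σ(load moments about X) − R_Y·L = 780.5 − 43.13×9 = 392.3 kN·m.

M_X = 392.3 kN·m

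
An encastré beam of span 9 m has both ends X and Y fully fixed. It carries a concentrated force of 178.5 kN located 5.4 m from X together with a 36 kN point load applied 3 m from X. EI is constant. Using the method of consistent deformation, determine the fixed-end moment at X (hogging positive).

Release both end moments; the primary structure is a simply-supported span XY with redundants M_X and M_Y.
On the primary (simply-supported) span, the end slopes from the loading are:
  at X: point load 178.5 at a = 5.4: Pab(L + b)/(6LEI) = 809.7/EI
  at Y: point load 178.5 at a = 5.4: Pab(L + a)/(6LEI) = 925.3/EI
  at X: point load 36 at a = 3: Pab(L + b)/(6LEI) = 180/EI
  at Y: point load 36 at a = 3: Pab(L + a)/(6LEI) = 144/EI
  θ_X0 = 989.7/EI,  θ_Y0 = 1069/EI
Flexibility coefficients: a unit moment at one end gives L/(3EI) there and L/(6EI) at the far end, so f₁₁ = f₂₂ = 3/EI and f₁₂ = f₂₁ = 1.5/EI.
Compatibility — zero rotation at each built-in end:
  3 M_X + 1.5 M_Y = 989.7
  1.5 M_X + 3 M_Y = 1069
Solving the pair gives M_X = 202.2 kN·m and M_Y = 255.3 kN·m (hogging).

M_X = 202.2 kN·m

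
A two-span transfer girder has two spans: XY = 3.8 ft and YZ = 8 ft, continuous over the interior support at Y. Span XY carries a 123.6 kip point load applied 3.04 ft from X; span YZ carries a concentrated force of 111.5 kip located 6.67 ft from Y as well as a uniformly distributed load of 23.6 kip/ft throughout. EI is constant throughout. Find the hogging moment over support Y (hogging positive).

Release continuity at Y by inserting a hinge; the redundant is the internal moment M_Y. The primary structure is two simply-supported spans XY and YZ.
Discontinuity in slope at Y on the released structure — sum the simple-span end rotations:
  span XY: point load 123.6 at a = 3.04: Pab(L + a)/(6LEI) = 85.67/EI
  span YZ: point load 111.5 at a = 6.67: Pab(L + b)/(6LEI) = 192.3/EI
  span YZ: UDL 23.6: wL³/(24EI) = 503.5/EI
  relative rotation θ_0 = (85.67 + 695.7)/EI = 781.4/EI
A unit hogging moment at Y produces rotation L₁/(3EI) + L₂/(3EI) = 3.933/EI.
Slope continuity at Y: θ_0 = M_Y·3.933/EI, so M_Y = 781.4/3.933 = 198.7 kip·ft (hogging).

M_Y = 198.7 kip·ft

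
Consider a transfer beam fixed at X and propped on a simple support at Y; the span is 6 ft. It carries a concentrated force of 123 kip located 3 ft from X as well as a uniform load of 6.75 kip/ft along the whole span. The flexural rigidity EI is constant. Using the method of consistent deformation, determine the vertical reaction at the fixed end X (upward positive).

Take the reaction at Y as the redundant and release it; the primary structure is a cantilever fixed at X.
Primary-structure tip deflection at Y by superposition:
  point load 123 at a = 3: Pa²(3L − a)/(6EI) = 2768/EI
  UDL 6.75: wL⁴/(8EI) = 1094/EI
  δ_0 = 3861/EI
Flexibility coefficient — unit upward force at Y: δ_{YY} = L³/(3EI) = 72/EI.
Compatibility at Y: δ_0 − R_Y·δ_{YY} = 0, so R_Y = 3861/72 = 53.62 kip.
Vertical equilibrium: R_X = ΣP − R_Y = 163.5 − 53.62 = 109.9 kip.

R_X = 109.9 kip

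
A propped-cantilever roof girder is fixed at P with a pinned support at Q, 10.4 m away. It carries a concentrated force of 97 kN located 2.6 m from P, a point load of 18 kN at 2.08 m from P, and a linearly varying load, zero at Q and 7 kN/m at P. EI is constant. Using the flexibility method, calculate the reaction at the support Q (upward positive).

Choose R_Q as the redundant. The primary structure is the cantilever fixed at P.
Downward deflection at the released point Q due to the loads:
  point load 97 at a = 2.6: Pa²(3L − a)/(6EI) = 3126/EI
  point load 18 at a = 2.08: Pa²(3L − a)/(6EI) = 378/EI
  triangular load, peak 7 at the fixed end: w₀L⁴/(30EI) = 2730/EI
  δ_0 = 6233/EI
Flexibility coefficient — unit upward force at Q: δ_{QQ} = L³/(3EI) = 375/EI.
The prop prevents deflection at Q: R_Q = δ_0/δ_{QQ} = 6233/375 = 16.62 kN.

R_Q = 16.62 kN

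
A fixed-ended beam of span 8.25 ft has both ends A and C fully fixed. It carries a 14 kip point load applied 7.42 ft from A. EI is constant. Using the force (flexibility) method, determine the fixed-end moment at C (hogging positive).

Take the two fixed-end moments M_A, M_C as redundants; the released structure is the simple span AC.
Simple-span end rotations at A and C under the given loads:
  at A: point load 14 at a = 7.42: Pab(L + b)/(6LEI) = 15.82/EI
  at C: point load 14 at a = 7.42: Pab(L + a)/(6LEI) = 27.29/EI
  θ_A0 = 15.82/EI,  θ_C0 = 27.29/EI
Flexibility coefficients: a unit moment at one end gives L/(3EI) there and L/(6EI) at the far end, so f₁₁ = f₂₂ = 2.75/EI and f₁₂ = f₂₁ = 1.375/EI.
Compatibility — zero rotation at each built-in end:
  2.75 M_A + 1.375 M_C = 15.82
  1.375 M_A + 2.75 M_C = 27.29
Solving the pair gives M_A = 1.051 kip·ft and M_C = 9.4 kip·ft (hogging).

M_C = 9.4 kip·ft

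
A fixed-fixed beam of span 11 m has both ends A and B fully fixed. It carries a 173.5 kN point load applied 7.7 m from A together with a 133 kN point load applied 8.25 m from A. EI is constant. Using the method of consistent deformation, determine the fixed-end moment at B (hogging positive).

Take the two fixed-end moments M_A, M_B as redundants; the released structure is the simple span AB.
End rotations of the released simple span under the applied load (×1/EI):
  at A: point load 173.5 at a = 7.7: Pab(L + b)/(6LEI) = 955.2/EI
  at B: point load 173.5 at a = 7.7: Pab(L + a)/(6LEI) = 1249/EI
  at A: point load 133 at a = 8.25: Pab(L + b)/(6LEI) = 628.6/EI
  at B: point load 133 at a = 8.25: Pab(L + a)/(6LEI) = 880.1/EI
  θ_A0 = 1584/EI,  θ_B0 = 2129/EI
Flexibility coefficients: a unit moment at one end gives L/(3EI) there and L/(6EI) at the far end, so f₁₁ = f₂₂ = 3.667/EI and f₁₂ = f₂₁ = 1.833/EI.
Compatibility — zero rotation at each built-in end:
  3.667 M_A + 1.833 M_B = 1584
  1.833 M_A + 3.667 M_B = 2129
Solving the pair gives M_A = 188.8 kN·m and M_B = 486.3 kN·m (hogging).

M_B = 486.3 kN·m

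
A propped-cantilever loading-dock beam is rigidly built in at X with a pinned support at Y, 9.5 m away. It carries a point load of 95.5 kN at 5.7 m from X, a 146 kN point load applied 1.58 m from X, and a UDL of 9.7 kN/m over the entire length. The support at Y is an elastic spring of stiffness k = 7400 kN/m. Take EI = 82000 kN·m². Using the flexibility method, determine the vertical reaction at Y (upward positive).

Remove the prop at Y; the released (primary) structure is a cantilever built in at X.
Primary-structure tip deflection at Y by superposition:
  point load 95.5 at a = 5.7: Pa²(3L − a)/(6EI) = 11791/EI
  point load 146 at a = 1.58: Pa²(3L − a)/(6EI) = 1635/EI
  UDL 9.7: wL⁴/(8EI) = 9876/EI
  δ_0 = 23302/EI
Tip deflection under a unit load at Y: L³/(3EI) = 285.8/EI.
With EI = 82000 kN·m²: δ_0 = 0.28417 m and δ_{YY} = 0.003485 m/kN.
Compatibility — the spring shortens by R_Y/k under the reaction it provides: δ_0 − R_Y·δ_{YY} = R_Y/k. With 1/k = 0.000135 m/kN, R_Y = δ_0 / (δ_{YY} + 1/k) = 0.28417 / (0.003485 + 0.000135) = 78.49 kN.

R_Y = 78.49 kN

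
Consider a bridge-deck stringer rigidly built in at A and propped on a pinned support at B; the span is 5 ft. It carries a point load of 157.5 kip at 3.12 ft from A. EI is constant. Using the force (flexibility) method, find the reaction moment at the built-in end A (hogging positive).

Take the reaction at B as the redundant and release it; the primary structure is a cantilever fixed at A.
Free-end deflection of the primary structure under the applied loading (downward +):
  point load 157.5 at a = 3.12: Pa²(3L − a)/(6EI) = 3036/EI
Tip deflection under a unit load at B: L³/(3EI) = 41.67/EI.
The prop prevents deflection at B: R_B = δ_0/δ_{BB} = 3036/41.67 = 72.86 kip.
Moment equilibrium about A: M_A = Σ(load moments about A) − R_B·L = 491.4 − 72.86×5 = 127.1 kip·ft.

M_A = 127.1 kip·ft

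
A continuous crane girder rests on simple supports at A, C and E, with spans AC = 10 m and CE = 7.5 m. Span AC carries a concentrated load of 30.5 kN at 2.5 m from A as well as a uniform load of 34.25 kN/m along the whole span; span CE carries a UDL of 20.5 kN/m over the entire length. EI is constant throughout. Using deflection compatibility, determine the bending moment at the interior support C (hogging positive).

Take M_C as the redundant. Released structure: two simple spans AC and CE with a hinge at C.
Discontinuity in slope at C on the released structure — sum the simple-span end rotations:
  span AC: point load 30.5 at a = 2.5: Pab(L + a)/(6LEI) = 119.1/EI
  span AC: UDL 34.25: wL³/(24EI) = 1427/EI
  span CE: UDL 20.5: wL³/(24EI) = 360.4/EI
  relative rotation θ_0 = (1546 + 360.4)/EI = 1907/EI
A unit hogging moment at C produces rotation L₁/(3EI) + L₂/(3EI) = 5.833/EI.
Slope continuity at C: θ_0 = M_C·5.833/EI, so M_C = 1907/5.833 = 326.8 kN·m (hogging).

M_C = 326.8 kN·m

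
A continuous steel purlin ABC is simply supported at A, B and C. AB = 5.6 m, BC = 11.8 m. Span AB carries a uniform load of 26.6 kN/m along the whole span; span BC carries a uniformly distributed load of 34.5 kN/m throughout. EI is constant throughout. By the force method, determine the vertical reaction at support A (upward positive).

Insert a hinge at B; M_B is the redundant, and each span becomes simply supported.
Rotations at B on the released spans (each span's end-slope, ×1/EI):
  span AB: UDL 26.6: wL³/(24EI) = 194.6/EI
  span BC: UDL 34.5: wL³/(24EI) = 2362/EI
  relative rotation θ_0 = (194.6 + 2362)/EI = 2556/EI
A unit hogging moment at B produces rotation L₁/(3EI) + L₂/(3EI) = 5.8/EI.
Slope continuity at B: θ_0 = M_B·5.8/EI, so M_B = 2556/5.8 = 440.8 kN·m (hogging).
Span AB, ΣM about A with M_B applied at B: R_B^{AB}·5.6 = 417.1 + 440.8, so R_B^{AB} = 153.2 kN and R_A = 149 − 153.2 = -4.23 kN.

R_A = -4.23 kN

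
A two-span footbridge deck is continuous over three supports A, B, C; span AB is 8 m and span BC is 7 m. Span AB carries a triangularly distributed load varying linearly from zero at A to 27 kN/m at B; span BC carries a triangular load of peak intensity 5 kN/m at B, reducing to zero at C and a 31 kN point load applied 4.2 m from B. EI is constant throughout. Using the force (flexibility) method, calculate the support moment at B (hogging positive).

M_B = 86.08 kN·m

Release continuity at B by inserting a hinge; the redundant is the internal moment M_B. The primary structure is two simply-supported spans AB and BC.
Discontinuity in slope at B on the released structure — sum the simple-span end rotations:
  span AB: triangular load, peak 27: w₀L³/(45EI) = 307.2/EI
  span BC: triangular load, peak 5: w₀L³/(45EI) = 38.11/EI
  span BC: point load 31 at a = 4.2: Pab(L + b)/(6LEI) = 85.06/EI
  relative rotation θ_0 = (307.2 + 123.2)/EI = 430.4/EI
A unit hogging moment at B produces rotation L₁/(3EI) + L₂/(3EI) = 5/EI.
Compatibility: M_B·(L₁+L₂)/(3EI) = θ_0, giving M_B = 86.08 kN·m (hogging).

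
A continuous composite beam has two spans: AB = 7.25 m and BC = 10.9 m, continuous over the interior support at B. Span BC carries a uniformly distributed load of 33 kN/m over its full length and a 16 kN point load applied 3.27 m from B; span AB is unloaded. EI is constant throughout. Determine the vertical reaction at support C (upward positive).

Take M_B as the redundant. Released structure: two simple spans AB and BC with a hinge at B.
Rotations at B on the released spans (each span's end-slope, ×1/EI):
  span BC: UDL 33: wL³/(24EI) = 1781/EI
  span BC: point load 16 at a = 3.27: Pab(L + b)/(6LEI) = 113.1/EI
  relative rotation θ_0 = (0 + 1894)/EI = 1894/EI
A unit hogging moment at B produces rotation L₁/(3EI) + L₂/(3EI) = 6.05/EI.
Compatibility: M_B·(L₁+L₂)/(3EI) = θ_0, giving M_B = 313 kN·m (hogging).
Span BC, ΣM about C: R_B^{BC}·10.9 = 2082 + 313, so R_B^{BC} = 219.8 kN and R_C = 375.7 − 219.8 = 155.9 kN.

R_C = 155.9 kN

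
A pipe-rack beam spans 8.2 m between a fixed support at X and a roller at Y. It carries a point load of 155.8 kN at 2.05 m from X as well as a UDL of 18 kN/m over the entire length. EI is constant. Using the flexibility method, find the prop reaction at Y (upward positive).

R_Y = 68.74 kN

Release the roller at Y. Primary structure: cantilever fixed at X.
Free-end deflection of the primary structure under the applied loading (downward +):
  point load 155.8 at a = 2.05: Pa²(3L − a)/(6EI) = 2461/EI
  UDL 18: wL⁴/(8EI) = 10173/EI
  δ_0 = 12634/EI
Tip deflection under a unit load at Y: L³/(3EI) = 183.8/EI.
Compatibility at Y: δ_0 − R_Y·δ_{YY} = 0, so R_Y = 12634/183.8 = 68.74 kN.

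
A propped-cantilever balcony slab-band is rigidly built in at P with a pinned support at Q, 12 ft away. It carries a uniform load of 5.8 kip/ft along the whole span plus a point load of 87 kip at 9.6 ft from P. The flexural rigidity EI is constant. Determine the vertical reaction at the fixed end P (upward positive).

R_P = 69.25 kip

Release the roller at Q. Primary structure: cantilever fixed at P.
Downward deflection at the released point Q due to the loads:
  UDL 5.8: wL⁴/(8EI) = 15034/EI
  point load 87 at a = 9.6: Pa²(3L − a)/(6EI) = 35279/EI
  δ_0 = 50312/EI
Flexibility coefficient — unit upward force at Q: δ_{QQ} = L³/(3EI) = 576/EI.
The prop prevents deflection at Q: R_Q = δ_0/δ_{QQ} = 50312/576 = 87.35 kip.
Vertical equilibrium: R_P = ΣP − R_Q = 156.6 − 87.35 = 69.25 kip.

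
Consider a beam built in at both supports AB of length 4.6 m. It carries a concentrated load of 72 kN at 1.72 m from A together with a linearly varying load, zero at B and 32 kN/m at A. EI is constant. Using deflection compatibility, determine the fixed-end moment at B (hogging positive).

M_B = 51.56 kN·m

Release both end moments; the primary structure is a simply-supported span AB with redundants M_A and M_B.
End rotations of the released simple span under the applied load (×1/EI):
  at A: point load 72 at a = 1.72: Pab(L + b)/(6LEI) = 96.66/EI
  at B: point load 72 at a = 1.72: Pab(L + a)/(6LEI) = 81.67/EI
  at A: triangular load, peak 32: w₀L³/(45EI) = 69.22/EI
  at B: triangular load, peak 32: 7w₀L³/(360EI) = 60.56/EI
  θ_A0 = 165.9/EI,  θ_B0 = 142.2/EI
Flexibility coefficients: a unit moment at one end gives L/(3EI) there and L/(6EI) at the far end, so f₁₁ = f₂₂ = 1.533/EI and f₁₂ = f₂₁ = 0.7667/EI.
Compatibility — zero rotation at each built-in end:
  1.533 M_A + 0.7667 M_B = 165.9
  0.7667 M_A + 1.533 M_B = 142.2
Solving the pair gives M_A = 82.4 kN·m and M_B = 51.56 kN·m (hogging).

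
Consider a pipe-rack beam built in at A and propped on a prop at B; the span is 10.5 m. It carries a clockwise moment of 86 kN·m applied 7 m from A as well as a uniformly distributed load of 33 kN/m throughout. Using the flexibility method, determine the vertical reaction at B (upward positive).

R_B = 140.9 kN

Remove the prop at B; the released (primary) structure is a cantilever built in at A.
Free-end deflection of the primary structure under the applied loading (downward +):
  clockwise couple 86 at a = 7: M₀a(2L − a)/(2EI) = 4214/EI
  UDL 33: wL⁴/(8EI) = 50140/EI
  δ_0 = 54354/EI
Tip deflection under a unit load at B: L³/(3EI) = 385.9/EI.
Compatibility at B: δ_0 − R_B·δ_{BB} = 0, so R_B = 54354/385.9 = 140.9 kN.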